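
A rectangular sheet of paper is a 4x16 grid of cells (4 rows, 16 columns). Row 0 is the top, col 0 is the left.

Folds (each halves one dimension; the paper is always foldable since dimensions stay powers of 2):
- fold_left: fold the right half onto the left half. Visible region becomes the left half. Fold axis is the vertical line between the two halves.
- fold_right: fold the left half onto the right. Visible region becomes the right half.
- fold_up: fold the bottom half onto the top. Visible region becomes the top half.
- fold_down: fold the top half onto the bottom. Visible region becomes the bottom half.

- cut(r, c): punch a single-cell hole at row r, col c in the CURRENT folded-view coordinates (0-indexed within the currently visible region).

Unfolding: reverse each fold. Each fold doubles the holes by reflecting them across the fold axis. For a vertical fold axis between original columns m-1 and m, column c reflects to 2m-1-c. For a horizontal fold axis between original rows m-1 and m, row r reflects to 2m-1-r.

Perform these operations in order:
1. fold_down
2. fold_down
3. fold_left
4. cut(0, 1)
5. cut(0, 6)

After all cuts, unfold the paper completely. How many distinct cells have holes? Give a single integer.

Op 1 fold_down: fold axis h@2; visible region now rows[2,4) x cols[0,16) = 2x16
Op 2 fold_down: fold axis h@3; visible region now rows[3,4) x cols[0,16) = 1x16
Op 3 fold_left: fold axis v@8; visible region now rows[3,4) x cols[0,8) = 1x8
Op 4 cut(0, 1): punch at orig (3,1); cuts so far [(3, 1)]; region rows[3,4) x cols[0,8) = 1x8
Op 5 cut(0, 6): punch at orig (3,6); cuts so far [(3, 1), (3, 6)]; region rows[3,4) x cols[0,8) = 1x8
Unfold 1 (reflect across v@8): 4 holes -> [(3, 1), (3, 6), (3, 9), (3, 14)]
Unfold 2 (reflect across h@3): 8 holes -> [(2, 1), (2, 6), (2, 9), (2, 14), (3, 1), (3, 6), (3, 9), (3, 14)]
Unfold 3 (reflect across h@2): 16 holes -> [(0, 1), (0, 6), (0, 9), (0, 14), (1, 1), (1, 6), (1, 9), (1, 14), (2, 1), (2, 6), (2, 9), (2, 14), (3, 1), (3, 6), (3, 9), (3, 14)]

Answer: 16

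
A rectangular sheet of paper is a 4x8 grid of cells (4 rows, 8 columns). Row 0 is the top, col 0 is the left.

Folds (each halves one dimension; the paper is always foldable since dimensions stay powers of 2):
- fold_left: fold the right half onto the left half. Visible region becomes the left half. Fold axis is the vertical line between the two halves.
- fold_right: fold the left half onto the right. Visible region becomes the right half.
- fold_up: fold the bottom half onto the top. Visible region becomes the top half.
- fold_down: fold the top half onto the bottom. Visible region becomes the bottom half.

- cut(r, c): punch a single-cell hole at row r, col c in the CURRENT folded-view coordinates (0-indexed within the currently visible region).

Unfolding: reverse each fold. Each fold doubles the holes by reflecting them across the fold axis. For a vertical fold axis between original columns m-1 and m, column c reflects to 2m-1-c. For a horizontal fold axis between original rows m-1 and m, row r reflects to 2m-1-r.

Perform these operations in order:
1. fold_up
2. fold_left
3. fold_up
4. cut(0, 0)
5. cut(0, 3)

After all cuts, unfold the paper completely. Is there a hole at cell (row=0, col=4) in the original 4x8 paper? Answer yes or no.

Answer: yes

Derivation:
Op 1 fold_up: fold axis h@2; visible region now rows[0,2) x cols[0,8) = 2x8
Op 2 fold_left: fold axis v@4; visible region now rows[0,2) x cols[0,4) = 2x4
Op 3 fold_up: fold axis h@1; visible region now rows[0,1) x cols[0,4) = 1x4
Op 4 cut(0, 0): punch at orig (0,0); cuts so far [(0, 0)]; region rows[0,1) x cols[0,4) = 1x4
Op 5 cut(0, 3): punch at orig (0,3); cuts so far [(0, 0), (0, 3)]; region rows[0,1) x cols[0,4) = 1x4
Unfold 1 (reflect across h@1): 4 holes -> [(0, 0), (0, 3), (1, 0), (1, 3)]
Unfold 2 (reflect across v@4): 8 holes -> [(0, 0), (0, 3), (0, 4), (0, 7), (1, 0), (1, 3), (1, 4), (1, 7)]
Unfold 3 (reflect across h@2): 16 holes -> [(0, 0), (0, 3), (0, 4), (0, 7), (1, 0), (1, 3), (1, 4), (1, 7), (2, 0), (2, 3), (2, 4), (2, 7), (3, 0), (3, 3), (3, 4), (3, 7)]
Holes: [(0, 0), (0, 3), (0, 4), (0, 7), (1, 0), (1, 3), (1, 4), (1, 7), (2, 0), (2, 3), (2, 4), (2, 7), (3, 0), (3, 3), (3, 4), (3, 7)]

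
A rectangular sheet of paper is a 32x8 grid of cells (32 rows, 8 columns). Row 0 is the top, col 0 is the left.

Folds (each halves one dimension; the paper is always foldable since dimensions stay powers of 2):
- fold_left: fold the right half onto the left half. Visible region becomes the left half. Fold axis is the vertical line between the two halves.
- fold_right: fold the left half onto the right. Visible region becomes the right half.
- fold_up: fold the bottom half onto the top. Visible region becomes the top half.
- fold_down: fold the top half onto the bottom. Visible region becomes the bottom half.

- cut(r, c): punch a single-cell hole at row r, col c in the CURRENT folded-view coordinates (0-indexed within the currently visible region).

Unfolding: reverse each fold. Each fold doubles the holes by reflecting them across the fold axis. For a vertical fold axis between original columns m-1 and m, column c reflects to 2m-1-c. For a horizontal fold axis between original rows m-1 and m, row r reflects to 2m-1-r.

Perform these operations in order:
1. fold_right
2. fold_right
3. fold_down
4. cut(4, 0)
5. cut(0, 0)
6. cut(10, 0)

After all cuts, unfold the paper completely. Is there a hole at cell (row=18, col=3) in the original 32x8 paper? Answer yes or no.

Op 1 fold_right: fold axis v@4; visible region now rows[0,32) x cols[4,8) = 32x4
Op 2 fold_right: fold axis v@6; visible region now rows[0,32) x cols[6,8) = 32x2
Op 3 fold_down: fold axis h@16; visible region now rows[16,32) x cols[6,8) = 16x2
Op 4 cut(4, 0): punch at orig (20,6); cuts so far [(20, 6)]; region rows[16,32) x cols[6,8) = 16x2
Op 5 cut(0, 0): punch at orig (16,6); cuts so far [(16, 6), (20, 6)]; region rows[16,32) x cols[6,8) = 16x2
Op 6 cut(10, 0): punch at orig (26,6); cuts so far [(16, 6), (20, 6), (26, 6)]; region rows[16,32) x cols[6,8) = 16x2
Unfold 1 (reflect across h@16): 6 holes -> [(5, 6), (11, 6), (15, 6), (16, 6), (20, 6), (26, 6)]
Unfold 2 (reflect across v@6): 12 holes -> [(5, 5), (5, 6), (11, 5), (11, 6), (15, 5), (15, 6), (16, 5), (16, 6), (20, 5), (20, 6), (26, 5), (26, 6)]
Unfold 3 (reflect across v@4): 24 holes -> [(5, 1), (5, 2), (5, 5), (5, 6), (11, 1), (11, 2), (11, 5), (11, 6), (15, 1), (15, 2), (15, 5), (15, 6), (16, 1), (16, 2), (16, 5), (16, 6), (20, 1), (20, 2), (20, 5), (20, 6), (26, 1), (26, 2), (26, 5), (26, 6)]
Holes: [(5, 1), (5, 2), (5, 5), (5, 6), (11, 1), (11, 2), (11, 5), (11, 6), (15, 1), (15, 2), (15, 5), (15, 6), (16, 1), (16, 2), (16, 5), (16, 6), (20, 1), (20, 2), (20, 5), (20, 6), (26, 1), (26, 2), (26, 5), (26, 6)]

Answer: no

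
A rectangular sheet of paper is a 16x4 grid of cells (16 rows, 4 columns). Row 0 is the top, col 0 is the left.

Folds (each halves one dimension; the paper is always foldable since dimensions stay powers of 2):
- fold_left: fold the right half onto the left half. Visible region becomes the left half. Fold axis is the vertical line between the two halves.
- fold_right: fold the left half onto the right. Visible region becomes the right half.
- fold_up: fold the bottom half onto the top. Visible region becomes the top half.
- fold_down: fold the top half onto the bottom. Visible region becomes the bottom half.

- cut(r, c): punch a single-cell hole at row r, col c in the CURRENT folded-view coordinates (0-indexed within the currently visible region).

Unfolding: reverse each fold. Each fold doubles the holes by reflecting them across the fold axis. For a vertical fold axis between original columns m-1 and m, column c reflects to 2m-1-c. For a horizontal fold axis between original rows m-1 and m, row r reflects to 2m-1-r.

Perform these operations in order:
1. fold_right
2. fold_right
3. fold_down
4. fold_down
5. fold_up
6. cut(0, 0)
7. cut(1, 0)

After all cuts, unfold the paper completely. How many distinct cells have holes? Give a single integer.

Op 1 fold_right: fold axis v@2; visible region now rows[0,16) x cols[2,4) = 16x2
Op 2 fold_right: fold axis v@3; visible region now rows[0,16) x cols[3,4) = 16x1
Op 3 fold_down: fold axis h@8; visible region now rows[8,16) x cols[3,4) = 8x1
Op 4 fold_down: fold axis h@12; visible region now rows[12,16) x cols[3,4) = 4x1
Op 5 fold_up: fold axis h@14; visible region now rows[12,14) x cols[3,4) = 2x1
Op 6 cut(0, 0): punch at orig (12,3); cuts so far [(12, 3)]; region rows[12,14) x cols[3,4) = 2x1
Op 7 cut(1, 0): punch at orig (13,3); cuts so far [(12, 3), (13, 3)]; region rows[12,14) x cols[3,4) = 2x1
Unfold 1 (reflect across h@14): 4 holes -> [(12, 3), (13, 3), (14, 3), (15, 3)]
Unfold 2 (reflect across h@12): 8 holes -> [(8, 3), (9, 3), (10, 3), (11, 3), (12, 3), (13, 3), (14, 3), (15, 3)]
Unfold 3 (reflect across h@8): 16 holes -> [(0, 3), (1, 3), (2, 3), (3, 3), (4, 3), (5, 3), (6, 3), (7, 3), (8, 3), (9, 3), (10, 3), (11, 3), (12, 3), (13, 3), (14, 3), (15, 3)]
Unfold 4 (reflect across v@3): 32 holes -> [(0, 2), (0, 3), (1, 2), (1, 3), (2, 2), (2, 3), (3, 2), (3, 3), (4, 2), (4, 3), (5, 2), (5, 3), (6, 2), (6, 3), (7, 2), (7, 3), (8, 2), (8, 3), (9, 2), (9, 3), (10, 2), (10, 3), (11, 2), (11, 3), (12, 2), (12, 3), (13, 2), (13, 3), (14, 2), (14, 3), (15, 2), (15, 3)]
Unfold 5 (reflect across v@2): 64 holes -> [(0, 0), (0, 1), (0, 2), (0, 3), (1, 0), (1, 1), (1, 2), (1, 3), (2, 0), (2, 1), (2, 2), (2, 3), (3, 0), (3, 1), (3, 2), (3, 3), (4, 0), (4, 1), (4, 2), (4, 3), (5, 0), (5, 1), (5, 2), (5, 3), (6, 0), (6, 1), (6, 2), (6, 3), (7, 0), (7, 1), (7, 2), (7, 3), (8, 0), (8, 1), (8, 2), (8, 3), (9, 0), (9, 1), (9, 2), (9, 3), (10, 0), (10, 1), (10, 2), (10, 3), (11, 0), (11, 1), (11, 2), (11, 3), (12, 0), (12, 1), (12, 2), (12, 3), (13, 0), (13, 1), (13, 2), (13, 3), (14, 0), (14, 1), (14, 2), (14, 3), (15, 0), (15, 1), (15, 2), (15, 3)]

Answer: 64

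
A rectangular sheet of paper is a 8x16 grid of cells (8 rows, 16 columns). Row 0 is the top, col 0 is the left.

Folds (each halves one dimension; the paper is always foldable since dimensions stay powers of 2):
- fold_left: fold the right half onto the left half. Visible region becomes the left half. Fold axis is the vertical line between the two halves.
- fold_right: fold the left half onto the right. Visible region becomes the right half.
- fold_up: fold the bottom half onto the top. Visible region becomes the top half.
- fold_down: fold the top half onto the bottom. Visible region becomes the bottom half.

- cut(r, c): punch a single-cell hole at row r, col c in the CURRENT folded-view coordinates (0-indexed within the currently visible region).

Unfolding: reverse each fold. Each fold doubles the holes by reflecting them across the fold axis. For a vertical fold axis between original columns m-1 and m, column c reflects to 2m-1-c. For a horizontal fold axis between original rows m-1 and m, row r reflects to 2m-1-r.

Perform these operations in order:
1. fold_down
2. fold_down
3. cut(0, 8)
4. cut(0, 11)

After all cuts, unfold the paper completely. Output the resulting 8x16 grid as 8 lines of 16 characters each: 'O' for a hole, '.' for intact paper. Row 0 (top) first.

Answer: ................
........O..O....
........O..O....
................
................
........O..O....
........O..O....
................

Derivation:
Op 1 fold_down: fold axis h@4; visible region now rows[4,8) x cols[0,16) = 4x16
Op 2 fold_down: fold axis h@6; visible region now rows[6,8) x cols[0,16) = 2x16
Op 3 cut(0, 8): punch at orig (6,8); cuts so far [(6, 8)]; region rows[6,8) x cols[0,16) = 2x16
Op 4 cut(0, 11): punch at orig (6,11); cuts so far [(6, 8), (6, 11)]; region rows[6,8) x cols[0,16) = 2x16
Unfold 1 (reflect across h@6): 4 holes -> [(5, 8), (5, 11), (6, 8), (6, 11)]
Unfold 2 (reflect across h@4): 8 holes -> [(1, 8), (1, 11), (2, 8), (2, 11), (5, 8), (5, 11), (6, 8), (6, 11)]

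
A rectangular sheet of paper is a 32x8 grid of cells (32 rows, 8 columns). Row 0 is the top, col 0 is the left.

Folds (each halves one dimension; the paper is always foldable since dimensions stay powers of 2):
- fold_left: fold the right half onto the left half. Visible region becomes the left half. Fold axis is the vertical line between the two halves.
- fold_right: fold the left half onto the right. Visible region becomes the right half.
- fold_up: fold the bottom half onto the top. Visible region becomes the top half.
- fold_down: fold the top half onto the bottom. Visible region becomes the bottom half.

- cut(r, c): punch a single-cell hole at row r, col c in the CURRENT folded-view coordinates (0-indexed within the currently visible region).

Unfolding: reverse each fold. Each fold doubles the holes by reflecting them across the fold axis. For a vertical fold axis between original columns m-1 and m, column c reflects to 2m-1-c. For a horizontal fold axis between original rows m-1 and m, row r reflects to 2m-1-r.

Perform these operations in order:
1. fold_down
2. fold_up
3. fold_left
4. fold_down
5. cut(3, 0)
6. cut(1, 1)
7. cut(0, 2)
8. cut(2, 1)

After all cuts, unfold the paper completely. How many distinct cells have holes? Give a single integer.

Op 1 fold_down: fold axis h@16; visible region now rows[16,32) x cols[0,8) = 16x8
Op 2 fold_up: fold axis h@24; visible region now rows[16,24) x cols[0,8) = 8x8
Op 3 fold_left: fold axis v@4; visible region now rows[16,24) x cols[0,4) = 8x4
Op 4 fold_down: fold axis h@20; visible region now rows[20,24) x cols[0,4) = 4x4
Op 5 cut(3, 0): punch at orig (23,0); cuts so far [(23, 0)]; region rows[20,24) x cols[0,4) = 4x4
Op 6 cut(1, 1): punch at orig (21,1); cuts so far [(21, 1), (23, 0)]; region rows[20,24) x cols[0,4) = 4x4
Op 7 cut(0, 2): punch at orig (20,2); cuts so far [(20, 2), (21, 1), (23, 0)]; region rows[20,24) x cols[0,4) = 4x4
Op 8 cut(2, 1): punch at orig (22,1); cuts so far [(20, 2), (21, 1), (22, 1), (23, 0)]; region rows[20,24) x cols[0,4) = 4x4
Unfold 1 (reflect across h@20): 8 holes -> [(16, 0), (17, 1), (18, 1), (19, 2), (20, 2), (21, 1), (22, 1), (23, 0)]
Unfold 2 (reflect across v@4): 16 holes -> [(16, 0), (16, 7), (17, 1), (17, 6), (18, 1), (18, 6), (19, 2), (19, 5), (20, 2), (20, 5), (21, 1), (21, 6), (22, 1), (22, 6), (23, 0), (23, 7)]
Unfold 3 (reflect across h@24): 32 holes -> [(16, 0), (16, 7), (17, 1), (17, 6), (18, 1), (18, 6), (19, 2), (19, 5), (20, 2), (20, 5), (21, 1), (21, 6), (22, 1), (22, 6), (23, 0), (23, 7), (24, 0), (24, 7), (25, 1), (25, 6), (26, 1), (26, 6), (27, 2), (27, 5), (28, 2), (28, 5), (29, 1), (29, 6), (30, 1), (30, 6), (31, 0), (31, 7)]
Unfold 4 (reflect across h@16): 64 holes -> [(0, 0), (0, 7), (1, 1), (1, 6), (2, 1), (2, 6), (3, 2), (3, 5), (4, 2), (4, 5), (5, 1), (5, 6), (6, 1), (6, 6), (7, 0), (7, 7), (8, 0), (8, 7), (9, 1), (9, 6), (10, 1), (10, 6), (11, 2), (11, 5), (12, 2), (12, 5), (13, 1), (13, 6), (14, 1), (14, 6), (15, 0), (15, 7), (16, 0), (16, 7), (17, 1), (17, 6), (18, 1), (18, 6), (19, 2), (19, 5), (20, 2), (20, 5), (21, 1), (21, 6), (22, 1), (22, 6), (23, 0), (23, 7), (24, 0), (24, 7), (25, 1), (25, 6), (26, 1), (26, 6), (27, 2), (27, 5), (28, 2), (28, 5), (29, 1), (29, 6), (30, 1), (30, 6), (31, 0), (31, 7)]

Answer: 64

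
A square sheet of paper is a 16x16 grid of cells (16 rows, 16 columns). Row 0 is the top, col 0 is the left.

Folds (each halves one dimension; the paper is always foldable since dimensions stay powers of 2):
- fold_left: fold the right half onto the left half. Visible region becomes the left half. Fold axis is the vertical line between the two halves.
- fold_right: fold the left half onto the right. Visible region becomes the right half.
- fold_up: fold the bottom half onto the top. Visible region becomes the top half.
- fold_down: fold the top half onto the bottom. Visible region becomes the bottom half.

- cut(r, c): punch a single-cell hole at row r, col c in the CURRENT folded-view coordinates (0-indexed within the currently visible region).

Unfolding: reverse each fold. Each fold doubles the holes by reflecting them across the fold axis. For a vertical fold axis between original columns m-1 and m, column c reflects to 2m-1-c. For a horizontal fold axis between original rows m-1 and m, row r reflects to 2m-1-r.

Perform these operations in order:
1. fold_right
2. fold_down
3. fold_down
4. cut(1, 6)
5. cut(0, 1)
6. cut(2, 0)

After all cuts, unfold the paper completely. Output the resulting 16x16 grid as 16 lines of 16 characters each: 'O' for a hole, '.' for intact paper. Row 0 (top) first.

Op 1 fold_right: fold axis v@8; visible region now rows[0,16) x cols[8,16) = 16x8
Op 2 fold_down: fold axis h@8; visible region now rows[8,16) x cols[8,16) = 8x8
Op 3 fold_down: fold axis h@12; visible region now rows[12,16) x cols[8,16) = 4x8
Op 4 cut(1, 6): punch at orig (13,14); cuts so far [(13, 14)]; region rows[12,16) x cols[8,16) = 4x8
Op 5 cut(0, 1): punch at orig (12,9); cuts so far [(12, 9), (13, 14)]; region rows[12,16) x cols[8,16) = 4x8
Op 6 cut(2, 0): punch at orig (14,8); cuts so far [(12, 9), (13, 14), (14, 8)]; region rows[12,16) x cols[8,16) = 4x8
Unfold 1 (reflect across h@12): 6 holes -> [(9, 8), (10, 14), (11, 9), (12, 9), (13, 14), (14, 8)]
Unfold 2 (reflect across h@8): 12 holes -> [(1, 8), (2, 14), (3, 9), (4, 9), (5, 14), (6, 8), (9, 8), (10, 14), (11, 9), (12, 9), (13, 14), (14, 8)]
Unfold 3 (reflect across v@8): 24 holes -> [(1, 7), (1, 8), (2, 1), (2, 14), (3, 6), (3, 9), (4, 6), (4, 9), (5, 1), (5, 14), (6, 7), (6, 8), (9, 7), (9, 8), (10, 1), (10, 14), (11, 6), (11, 9), (12, 6), (12, 9), (13, 1), (13, 14), (14, 7), (14, 8)]

Answer: ................
.......OO.......
.O............O.
......O..O......
......O..O......
.O............O.
.......OO.......
................
................
.......OO.......
.O............O.
......O..O......
......O..O......
.O............O.
.......OO.......
................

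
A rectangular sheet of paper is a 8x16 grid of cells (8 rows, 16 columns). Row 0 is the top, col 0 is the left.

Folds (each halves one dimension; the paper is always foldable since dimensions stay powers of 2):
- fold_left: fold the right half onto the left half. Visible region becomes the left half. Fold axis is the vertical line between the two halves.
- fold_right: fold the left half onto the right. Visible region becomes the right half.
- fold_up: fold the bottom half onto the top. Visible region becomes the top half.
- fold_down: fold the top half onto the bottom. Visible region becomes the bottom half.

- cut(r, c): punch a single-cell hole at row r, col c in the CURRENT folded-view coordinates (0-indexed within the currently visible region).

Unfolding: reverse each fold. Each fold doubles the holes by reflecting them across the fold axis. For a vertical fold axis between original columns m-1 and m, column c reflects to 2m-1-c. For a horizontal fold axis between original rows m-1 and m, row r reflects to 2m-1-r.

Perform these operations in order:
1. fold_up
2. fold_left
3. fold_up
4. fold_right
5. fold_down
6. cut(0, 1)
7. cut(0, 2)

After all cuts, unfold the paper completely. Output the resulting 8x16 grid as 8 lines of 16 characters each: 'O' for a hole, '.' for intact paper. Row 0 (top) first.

Op 1 fold_up: fold axis h@4; visible region now rows[0,4) x cols[0,16) = 4x16
Op 2 fold_left: fold axis v@8; visible region now rows[0,4) x cols[0,8) = 4x8
Op 3 fold_up: fold axis h@2; visible region now rows[0,2) x cols[0,8) = 2x8
Op 4 fold_right: fold axis v@4; visible region now rows[0,2) x cols[4,8) = 2x4
Op 5 fold_down: fold axis h@1; visible region now rows[1,2) x cols[4,8) = 1x4
Op 6 cut(0, 1): punch at orig (1,5); cuts so far [(1, 5)]; region rows[1,2) x cols[4,8) = 1x4
Op 7 cut(0, 2): punch at orig (1,6); cuts so far [(1, 5), (1, 6)]; region rows[1,2) x cols[4,8) = 1x4
Unfold 1 (reflect across h@1): 4 holes -> [(0, 5), (0, 6), (1, 5), (1, 6)]
Unfold 2 (reflect across v@4): 8 holes -> [(0, 1), (0, 2), (0, 5), (0, 6), (1, 1), (1, 2), (1, 5), (1, 6)]
Unfold 3 (reflect across h@2): 16 holes -> [(0, 1), (0, 2), (0, 5), (0, 6), (1, 1), (1, 2), (1, 5), (1, 6), (2, 1), (2, 2), (2, 5), (2, 6), (3, 1), (3, 2), (3, 5), (3, 6)]
Unfold 4 (reflect across v@8): 32 holes -> [(0, 1), (0, 2), (0, 5), (0, 6), (0, 9), (0, 10), (0, 13), (0, 14), (1, 1), (1, 2), (1, 5), (1, 6), (1, 9), (1, 10), (1, 13), (1, 14), (2, 1), (2, 2), (2, 5), (2, 6), (2, 9), (2, 10), (2, 13), (2, 14), (3, 1), (3, 2), (3, 5), (3, 6), (3, 9), (3, 10), (3, 13), (3, 14)]
Unfold 5 (reflect across h@4): 64 holes -> [(0, 1), (0, 2), (0, 5), (0, 6), (0, 9), (0, 10), (0, 13), (0, 14), (1, 1), (1, 2), (1, 5), (1, 6), (1, 9), (1, 10), (1, 13), (1, 14), (2, 1), (2, 2), (2, 5), (2, 6), (2, 9), (2, 10), (2, 13), (2, 14), (3, 1), (3, 2), (3, 5), (3, 6), (3, 9), (3, 10), (3, 13), (3, 14), (4, 1), (4, 2), (4, 5), (4, 6), (4, 9), (4, 10), (4, 13), (4, 14), (5, 1), (5, 2), (5, 5), (5, 6), (5, 9), (5, 10), (5, 13), (5, 14), (6, 1), (6, 2), (6, 5), (6, 6), (6, 9), (6, 10), (6, 13), (6, 14), (7, 1), (7, 2), (7, 5), (7, 6), (7, 9), (7, 10), (7, 13), (7, 14)]

Answer: .OO..OO..OO..OO.
.OO..OO..OO..OO.
.OO..OO..OO..OO.
.OO..OO..OO..OO.
.OO..OO..OO..OO.
.OO..OO..OO..OO.
.OO..OO..OO..OO.
.OO..OO..OO..OO.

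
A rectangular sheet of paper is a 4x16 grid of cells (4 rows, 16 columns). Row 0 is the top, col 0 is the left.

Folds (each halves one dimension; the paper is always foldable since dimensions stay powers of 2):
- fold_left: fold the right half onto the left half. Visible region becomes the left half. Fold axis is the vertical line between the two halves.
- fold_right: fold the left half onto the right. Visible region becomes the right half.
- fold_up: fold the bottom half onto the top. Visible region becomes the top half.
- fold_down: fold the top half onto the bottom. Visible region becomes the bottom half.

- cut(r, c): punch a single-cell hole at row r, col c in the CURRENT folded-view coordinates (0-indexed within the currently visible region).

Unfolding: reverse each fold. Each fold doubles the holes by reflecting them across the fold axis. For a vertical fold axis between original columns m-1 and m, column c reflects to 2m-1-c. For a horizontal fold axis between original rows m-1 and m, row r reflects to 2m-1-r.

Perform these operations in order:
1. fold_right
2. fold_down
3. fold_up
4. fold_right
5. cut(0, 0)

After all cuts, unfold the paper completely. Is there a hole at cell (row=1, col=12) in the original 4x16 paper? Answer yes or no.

Answer: yes

Derivation:
Op 1 fold_right: fold axis v@8; visible region now rows[0,4) x cols[8,16) = 4x8
Op 2 fold_down: fold axis h@2; visible region now rows[2,4) x cols[8,16) = 2x8
Op 3 fold_up: fold axis h@3; visible region now rows[2,3) x cols[8,16) = 1x8
Op 4 fold_right: fold axis v@12; visible region now rows[2,3) x cols[12,16) = 1x4
Op 5 cut(0, 0): punch at orig (2,12); cuts so far [(2, 12)]; region rows[2,3) x cols[12,16) = 1x4
Unfold 1 (reflect across v@12): 2 holes -> [(2, 11), (2, 12)]
Unfold 2 (reflect across h@3): 4 holes -> [(2, 11), (2, 12), (3, 11), (3, 12)]
Unfold 3 (reflect across h@2): 8 holes -> [(0, 11), (0, 12), (1, 11), (1, 12), (2, 11), (2, 12), (3, 11), (3, 12)]
Unfold 4 (reflect across v@8): 16 holes -> [(0, 3), (0, 4), (0, 11), (0, 12), (1, 3), (1, 4), (1, 11), (1, 12), (2, 3), (2, 4), (2, 11), (2, 12), (3, 3), (3, 4), (3, 11), (3, 12)]
Holes: [(0, 3), (0, 4), (0, 11), (0, 12), (1, 3), (1, 4), (1, 11), (1, 12), (2, 3), (2, 4), (2, 11), (2, 12), (3, 3), (3, 4), (3, 11), (3, 12)]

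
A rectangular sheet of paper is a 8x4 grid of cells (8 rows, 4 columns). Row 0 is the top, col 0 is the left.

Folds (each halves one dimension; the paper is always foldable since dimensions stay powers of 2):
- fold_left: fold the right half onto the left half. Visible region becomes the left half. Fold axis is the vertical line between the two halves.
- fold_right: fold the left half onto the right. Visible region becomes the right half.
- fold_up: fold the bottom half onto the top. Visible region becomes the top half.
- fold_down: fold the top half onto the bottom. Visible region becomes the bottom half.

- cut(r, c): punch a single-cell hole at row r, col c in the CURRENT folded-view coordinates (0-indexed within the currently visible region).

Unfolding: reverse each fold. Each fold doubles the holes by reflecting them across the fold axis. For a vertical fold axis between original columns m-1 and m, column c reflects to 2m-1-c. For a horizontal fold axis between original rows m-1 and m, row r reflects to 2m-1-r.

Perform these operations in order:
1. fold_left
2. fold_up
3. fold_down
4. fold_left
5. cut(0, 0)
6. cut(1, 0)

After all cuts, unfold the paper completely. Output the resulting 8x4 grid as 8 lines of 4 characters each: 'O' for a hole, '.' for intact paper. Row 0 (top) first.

Op 1 fold_left: fold axis v@2; visible region now rows[0,8) x cols[0,2) = 8x2
Op 2 fold_up: fold axis h@4; visible region now rows[0,4) x cols[0,2) = 4x2
Op 3 fold_down: fold axis h@2; visible region now rows[2,4) x cols[0,2) = 2x2
Op 4 fold_left: fold axis v@1; visible region now rows[2,4) x cols[0,1) = 2x1
Op 5 cut(0, 0): punch at orig (2,0); cuts so far [(2, 0)]; region rows[2,4) x cols[0,1) = 2x1
Op 6 cut(1, 0): punch at orig (3,0); cuts so far [(2, 0), (3, 0)]; region rows[2,4) x cols[0,1) = 2x1
Unfold 1 (reflect across v@1): 4 holes -> [(2, 0), (2, 1), (3, 0), (3, 1)]
Unfold 2 (reflect across h@2): 8 holes -> [(0, 0), (0, 1), (1, 0), (1, 1), (2, 0), (2, 1), (3, 0), (3, 1)]
Unfold 3 (reflect across h@4): 16 holes -> [(0, 0), (0, 1), (1, 0), (1, 1), (2, 0), (2, 1), (3, 0), (3, 1), (4, 0), (4, 1), (5, 0), (5, 1), (6, 0), (6, 1), (7, 0), (7, 1)]
Unfold 4 (reflect across v@2): 32 holes -> [(0, 0), (0, 1), (0, 2), (0, 3), (1, 0), (1, 1), (1, 2), (1, 3), (2, 0), (2, 1), (2, 2), (2, 3), (3, 0), (3, 1), (3, 2), (3, 3), (4, 0), (4, 1), (4, 2), (4, 3), (5, 0), (5, 1), (5, 2), (5, 3), (6, 0), (6, 1), (6, 2), (6, 3), (7, 0), (7, 1), (7, 2), (7, 3)]

Answer: OOOO
OOOO
OOOO
OOOO
OOOO
OOOO
OOOO
OOOO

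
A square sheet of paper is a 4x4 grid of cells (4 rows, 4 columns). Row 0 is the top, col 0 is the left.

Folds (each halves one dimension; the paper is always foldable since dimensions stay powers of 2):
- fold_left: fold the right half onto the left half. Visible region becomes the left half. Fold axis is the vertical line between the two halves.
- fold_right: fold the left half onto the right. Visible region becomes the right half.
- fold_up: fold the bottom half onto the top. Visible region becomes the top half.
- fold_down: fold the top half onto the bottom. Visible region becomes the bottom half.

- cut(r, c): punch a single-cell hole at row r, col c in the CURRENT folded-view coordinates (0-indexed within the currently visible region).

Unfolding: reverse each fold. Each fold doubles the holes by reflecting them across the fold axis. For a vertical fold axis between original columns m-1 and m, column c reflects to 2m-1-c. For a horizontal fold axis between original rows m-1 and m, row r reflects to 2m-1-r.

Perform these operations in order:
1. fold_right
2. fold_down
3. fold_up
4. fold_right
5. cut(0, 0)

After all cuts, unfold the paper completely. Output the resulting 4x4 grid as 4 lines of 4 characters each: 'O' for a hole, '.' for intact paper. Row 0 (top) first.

Op 1 fold_right: fold axis v@2; visible region now rows[0,4) x cols[2,4) = 4x2
Op 2 fold_down: fold axis h@2; visible region now rows[2,4) x cols[2,4) = 2x2
Op 3 fold_up: fold axis h@3; visible region now rows[2,3) x cols[2,4) = 1x2
Op 4 fold_right: fold axis v@3; visible region now rows[2,3) x cols[3,4) = 1x1
Op 5 cut(0, 0): punch at orig (2,3); cuts so far [(2, 3)]; region rows[2,3) x cols[3,4) = 1x1
Unfold 1 (reflect across v@3): 2 holes -> [(2, 2), (2, 3)]
Unfold 2 (reflect across h@3): 4 holes -> [(2, 2), (2, 3), (3, 2), (3, 3)]
Unfold 3 (reflect across h@2): 8 holes -> [(0, 2), (0, 3), (1, 2), (1, 3), (2, 2), (2, 3), (3, 2), (3, 3)]
Unfold 4 (reflect across v@2): 16 holes -> [(0, 0), (0, 1), (0, 2), (0, 3), (1, 0), (1, 1), (1, 2), (1, 3), (2, 0), (2, 1), (2, 2), (2, 3), (3, 0), (3, 1), (3, 2), (3, 3)]

Answer: OOOO
OOOO
OOOO
OOOO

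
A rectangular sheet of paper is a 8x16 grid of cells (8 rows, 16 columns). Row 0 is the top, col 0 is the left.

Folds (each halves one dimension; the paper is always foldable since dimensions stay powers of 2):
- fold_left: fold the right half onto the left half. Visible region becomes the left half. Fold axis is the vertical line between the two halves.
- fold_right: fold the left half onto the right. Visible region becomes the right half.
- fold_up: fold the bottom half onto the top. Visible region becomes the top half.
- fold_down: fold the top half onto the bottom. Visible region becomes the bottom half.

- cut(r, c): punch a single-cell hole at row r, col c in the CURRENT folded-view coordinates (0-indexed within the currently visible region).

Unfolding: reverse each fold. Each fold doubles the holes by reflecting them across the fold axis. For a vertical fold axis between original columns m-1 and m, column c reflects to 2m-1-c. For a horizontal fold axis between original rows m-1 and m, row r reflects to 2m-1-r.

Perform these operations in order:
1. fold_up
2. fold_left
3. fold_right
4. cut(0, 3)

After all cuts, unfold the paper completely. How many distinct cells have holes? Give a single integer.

Op 1 fold_up: fold axis h@4; visible region now rows[0,4) x cols[0,16) = 4x16
Op 2 fold_left: fold axis v@8; visible region now rows[0,4) x cols[0,8) = 4x8
Op 3 fold_right: fold axis v@4; visible region now rows[0,4) x cols[4,8) = 4x4
Op 4 cut(0, 3): punch at orig (0,7); cuts so far [(0, 7)]; region rows[0,4) x cols[4,8) = 4x4
Unfold 1 (reflect across v@4): 2 holes -> [(0, 0), (0, 7)]
Unfold 2 (reflect across v@8): 4 holes -> [(0, 0), (0, 7), (0, 8), (0, 15)]
Unfold 3 (reflect across h@4): 8 holes -> [(0, 0), (0, 7), (0, 8), (0, 15), (7, 0), (7, 7), (7, 8), (7, 15)]

Answer: 8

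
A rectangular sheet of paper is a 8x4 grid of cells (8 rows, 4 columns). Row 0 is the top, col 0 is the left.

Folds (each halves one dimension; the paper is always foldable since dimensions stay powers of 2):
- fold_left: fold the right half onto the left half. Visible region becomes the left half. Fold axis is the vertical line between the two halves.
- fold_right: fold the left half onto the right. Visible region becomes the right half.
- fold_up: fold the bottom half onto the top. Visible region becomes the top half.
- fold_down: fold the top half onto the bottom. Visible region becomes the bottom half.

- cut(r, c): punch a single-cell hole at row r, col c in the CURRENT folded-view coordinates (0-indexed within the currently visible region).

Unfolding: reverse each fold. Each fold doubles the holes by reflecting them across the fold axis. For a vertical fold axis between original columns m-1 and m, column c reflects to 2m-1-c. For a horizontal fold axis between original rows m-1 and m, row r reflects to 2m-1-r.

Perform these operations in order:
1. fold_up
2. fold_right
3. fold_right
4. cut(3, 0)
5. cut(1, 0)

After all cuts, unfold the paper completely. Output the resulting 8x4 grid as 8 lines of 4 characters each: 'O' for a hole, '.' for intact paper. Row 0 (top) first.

Answer: ....
OOOO
....
OOOO
OOOO
....
OOOO
....

Derivation:
Op 1 fold_up: fold axis h@4; visible region now rows[0,4) x cols[0,4) = 4x4
Op 2 fold_right: fold axis v@2; visible region now rows[0,4) x cols[2,4) = 4x2
Op 3 fold_right: fold axis v@3; visible region now rows[0,4) x cols[3,4) = 4x1
Op 4 cut(3, 0): punch at orig (3,3); cuts so far [(3, 3)]; region rows[0,4) x cols[3,4) = 4x1
Op 5 cut(1, 0): punch at orig (1,3); cuts so far [(1, 3), (3, 3)]; region rows[0,4) x cols[3,4) = 4x1
Unfold 1 (reflect across v@3): 4 holes -> [(1, 2), (1, 3), (3, 2), (3, 3)]
Unfold 2 (reflect across v@2): 8 holes -> [(1, 0), (1, 1), (1, 2), (1, 3), (3, 0), (3, 1), (3, 2), (3, 3)]
Unfold 3 (reflect across h@4): 16 holes -> [(1, 0), (1, 1), (1, 2), (1, 3), (3, 0), (3, 1), (3, 2), (3, 3), (4, 0), (4, 1), (4, 2), (4, 3), (6, 0), (6, 1), (6, 2), (6, 3)]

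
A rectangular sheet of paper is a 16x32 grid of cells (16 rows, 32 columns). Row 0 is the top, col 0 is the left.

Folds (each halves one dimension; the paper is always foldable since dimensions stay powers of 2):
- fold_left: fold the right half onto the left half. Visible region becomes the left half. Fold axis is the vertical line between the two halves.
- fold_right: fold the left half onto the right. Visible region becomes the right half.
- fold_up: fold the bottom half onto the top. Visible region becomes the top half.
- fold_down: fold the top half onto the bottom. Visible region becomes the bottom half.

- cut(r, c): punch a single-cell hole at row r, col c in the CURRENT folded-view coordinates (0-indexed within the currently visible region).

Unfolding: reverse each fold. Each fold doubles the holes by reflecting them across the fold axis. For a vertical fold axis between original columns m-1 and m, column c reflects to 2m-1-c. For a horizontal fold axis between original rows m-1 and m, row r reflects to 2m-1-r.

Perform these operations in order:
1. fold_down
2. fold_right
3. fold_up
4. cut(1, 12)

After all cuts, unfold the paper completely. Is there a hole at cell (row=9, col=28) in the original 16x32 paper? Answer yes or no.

Answer: yes

Derivation:
Op 1 fold_down: fold axis h@8; visible region now rows[8,16) x cols[0,32) = 8x32
Op 2 fold_right: fold axis v@16; visible region now rows[8,16) x cols[16,32) = 8x16
Op 3 fold_up: fold axis h@12; visible region now rows[8,12) x cols[16,32) = 4x16
Op 4 cut(1, 12): punch at orig (9,28); cuts so far [(9, 28)]; region rows[8,12) x cols[16,32) = 4x16
Unfold 1 (reflect across h@12): 2 holes -> [(9, 28), (14, 28)]
Unfold 2 (reflect across v@16): 4 holes -> [(9, 3), (9, 28), (14, 3), (14, 28)]
Unfold 3 (reflect across h@8): 8 holes -> [(1, 3), (1, 28), (6, 3), (6, 28), (9, 3), (9, 28), (14, 3), (14, 28)]
Holes: [(1, 3), (1, 28), (6, 3), (6, 28), (9, 3), (9, 28), (14, 3), (14, 28)]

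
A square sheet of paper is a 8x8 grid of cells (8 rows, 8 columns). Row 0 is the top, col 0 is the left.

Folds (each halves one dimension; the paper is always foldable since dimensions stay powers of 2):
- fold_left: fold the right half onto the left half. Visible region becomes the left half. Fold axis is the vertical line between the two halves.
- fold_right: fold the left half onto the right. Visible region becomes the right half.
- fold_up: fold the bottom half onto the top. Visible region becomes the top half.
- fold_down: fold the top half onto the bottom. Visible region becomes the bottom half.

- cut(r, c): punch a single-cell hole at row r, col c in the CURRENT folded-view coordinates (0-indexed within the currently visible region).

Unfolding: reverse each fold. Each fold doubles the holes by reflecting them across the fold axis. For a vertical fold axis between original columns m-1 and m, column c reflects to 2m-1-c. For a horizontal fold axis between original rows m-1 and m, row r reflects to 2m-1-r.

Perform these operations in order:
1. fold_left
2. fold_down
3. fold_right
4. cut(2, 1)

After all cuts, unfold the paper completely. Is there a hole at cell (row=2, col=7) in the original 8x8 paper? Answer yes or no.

Op 1 fold_left: fold axis v@4; visible region now rows[0,8) x cols[0,4) = 8x4
Op 2 fold_down: fold axis h@4; visible region now rows[4,8) x cols[0,4) = 4x4
Op 3 fold_right: fold axis v@2; visible region now rows[4,8) x cols[2,4) = 4x2
Op 4 cut(2, 1): punch at orig (6,3); cuts so far [(6, 3)]; region rows[4,8) x cols[2,4) = 4x2
Unfold 1 (reflect across v@2): 2 holes -> [(6, 0), (6, 3)]
Unfold 2 (reflect across h@4): 4 holes -> [(1, 0), (1, 3), (6, 0), (6, 3)]
Unfold 3 (reflect across v@4): 8 holes -> [(1, 0), (1, 3), (1, 4), (1, 7), (6, 0), (6, 3), (6, 4), (6, 7)]
Holes: [(1, 0), (1, 3), (1, 4), (1, 7), (6, 0), (6, 3), (6, 4), (6, 7)]

Answer: no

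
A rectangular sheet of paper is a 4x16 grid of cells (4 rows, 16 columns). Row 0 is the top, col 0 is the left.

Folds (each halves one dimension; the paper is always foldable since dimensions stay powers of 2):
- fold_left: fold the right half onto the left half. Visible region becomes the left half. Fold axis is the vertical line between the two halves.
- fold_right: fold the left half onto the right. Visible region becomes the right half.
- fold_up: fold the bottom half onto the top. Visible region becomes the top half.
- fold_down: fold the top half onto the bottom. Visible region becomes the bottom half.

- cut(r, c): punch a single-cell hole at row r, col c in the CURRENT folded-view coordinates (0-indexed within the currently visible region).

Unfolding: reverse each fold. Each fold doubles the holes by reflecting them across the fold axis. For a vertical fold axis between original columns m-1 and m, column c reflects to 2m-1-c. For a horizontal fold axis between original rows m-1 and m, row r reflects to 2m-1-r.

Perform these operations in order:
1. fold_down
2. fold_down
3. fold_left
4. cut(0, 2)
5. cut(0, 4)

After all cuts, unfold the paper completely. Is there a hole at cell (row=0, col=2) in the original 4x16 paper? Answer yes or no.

Op 1 fold_down: fold axis h@2; visible region now rows[2,4) x cols[0,16) = 2x16
Op 2 fold_down: fold axis h@3; visible region now rows[3,4) x cols[0,16) = 1x16
Op 3 fold_left: fold axis v@8; visible region now rows[3,4) x cols[0,8) = 1x8
Op 4 cut(0, 2): punch at orig (3,2); cuts so far [(3, 2)]; region rows[3,4) x cols[0,8) = 1x8
Op 5 cut(0, 4): punch at orig (3,4); cuts so far [(3, 2), (3, 4)]; region rows[3,4) x cols[0,8) = 1x8
Unfold 1 (reflect across v@8): 4 holes -> [(3, 2), (3, 4), (3, 11), (3, 13)]
Unfold 2 (reflect across h@3): 8 holes -> [(2, 2), (2, 4), (2, 11), (2, 13), (3, 2), (3, 4), (3, 11), (3, 13)]
Unfold 3 (reflect across h@2): 16 holes -> [(0, 2), (0, 4), (0, 11), (0, 13), (1, 2), (1, 4), (1, 11), (1, 13), (2, 2), (2, 4), (2, 11), (2, 13), (3, 2), (3, 4), (3, 11), (3, 13)]
Holes: [(0, 2), (0, 4), (0, 11), (0, 13), (1, 2), (1, 4), (1, 11), (1, 13), (2, 2), (2, 4), (2, 11), (2, 13), (3, 2), (3, 4), (3, 11), (3, 13)]

Answer: yes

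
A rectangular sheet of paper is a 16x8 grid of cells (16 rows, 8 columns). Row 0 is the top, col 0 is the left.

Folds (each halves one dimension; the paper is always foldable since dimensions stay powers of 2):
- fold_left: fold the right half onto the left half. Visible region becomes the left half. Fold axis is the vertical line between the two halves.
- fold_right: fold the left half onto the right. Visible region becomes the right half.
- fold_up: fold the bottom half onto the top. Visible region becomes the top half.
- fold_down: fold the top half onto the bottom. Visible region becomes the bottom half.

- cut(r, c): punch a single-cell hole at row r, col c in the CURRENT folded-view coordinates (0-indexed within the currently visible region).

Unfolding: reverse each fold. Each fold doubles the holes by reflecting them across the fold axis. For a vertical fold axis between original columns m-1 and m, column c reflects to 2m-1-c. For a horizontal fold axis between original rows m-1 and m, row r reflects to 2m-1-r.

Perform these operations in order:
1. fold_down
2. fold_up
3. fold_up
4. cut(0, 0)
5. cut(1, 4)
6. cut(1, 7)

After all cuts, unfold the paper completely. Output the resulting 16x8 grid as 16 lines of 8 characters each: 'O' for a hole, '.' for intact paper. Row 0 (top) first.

Op 1 fold_down: fold axis h@8; visible region now rows[8,16) x cols[0,8) = 8x8
Op 2 fold_up: fold axis h@12; visible region now rows[8,12) x cols[0,8) = 4x8
Op 3 fold_up: fold axis h@10; visible region now rows[8,10) x cols[0,8) = 2x8
Op 4 cut(0, 0): punch at orig (8,0); cuts so far [(8, 0)]; region rows[8,10) x cols[0,8) = 2x8
Op 5 cut(1, 4): punch at orig (9,4); cuts so far [(8, 0), (9, 4)]; region rows[8,10) x cols[0,8) = 2x8
Op 6 cut(1, 7): punch at orig (9,7); cuts so far [(8, 0), (9, 4), (9, 7)]; region rows[8,10) x cols[0,8) = 2x8
Unfold 1 (reflect across h@10): 6 holes -> [(8, 0), (9, 4), (9, 7), (10, 4), (10, 7), (11, 0)]
Unfold 2 (reflect across h@12): 12 holes -> [(8, 0), (9, 4), (9, 7), (10, 4), (10, 7), (11, 0), (12, 0), (13, 4), (13, 7), (14, 4), (14, 7), (15, 0)]
Unfold 3 (reflect across h@8): 24 holes -> [(0, 0), (1, 4), (1, 7), (2, 4), (2, 7), (3, 0), (4, 0), (5, 4), (5, 7), (6, 4), (6, 7), (7, 0), (8, 0), (9, 4), (9, 7), (10, 4), (10, 7), (11, 0), (12, 0), (13, 4), (13, 7), (14, 4), (14, 7), (15, 0)]

Answer: O.......
....O..O
....O..O
O.......
O.......
....O..O
....O..O
O.......
O.......
....O..O
....O..O
O.......
O.......
....O..O
....O..O
O.......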